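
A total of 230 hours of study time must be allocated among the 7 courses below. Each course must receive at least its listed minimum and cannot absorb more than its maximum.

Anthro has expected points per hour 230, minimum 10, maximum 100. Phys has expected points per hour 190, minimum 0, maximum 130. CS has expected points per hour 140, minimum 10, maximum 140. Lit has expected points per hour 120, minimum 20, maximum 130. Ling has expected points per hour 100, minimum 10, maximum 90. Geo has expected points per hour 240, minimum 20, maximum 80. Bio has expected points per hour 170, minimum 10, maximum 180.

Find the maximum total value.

Meeting every minimum uses 10+0+10+20+10+20+10 = 80 hours, leaving 150.
Rank by expected points per hour: Geo 240 > Anthro 230 > Phys 190 > Bio 170 > CS 140 > Lit 120 > Ling 100.
Geo: +60 to 80 (cap) → 90 left.
Give Anthro 90 more to hit its cap of 100 → 0 left.
Total = 230×100 + 140×10 + 120×20 + 100×10 + 240×80 + 170×10 = 48700.

48700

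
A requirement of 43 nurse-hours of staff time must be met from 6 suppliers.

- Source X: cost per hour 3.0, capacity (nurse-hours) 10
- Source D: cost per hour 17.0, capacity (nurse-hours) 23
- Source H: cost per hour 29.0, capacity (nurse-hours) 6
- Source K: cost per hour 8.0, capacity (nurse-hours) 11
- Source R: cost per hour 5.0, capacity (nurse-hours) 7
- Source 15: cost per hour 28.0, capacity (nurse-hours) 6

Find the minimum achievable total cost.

Use suppliers in increasing cost order.
Take 10 from Source X at 3.0 ; need 33 more.
Take 7 from Source R at 5.0 ; need 26 more.
Source K (8.0): use full 11 ; 15 nurse-hours to go.
Source D (17.0): take the remaining 15 ; done.
Source 15, Source H: unused.
Cost = 10×3.0 + 7×5.0 + 11×8.0 + 15×17.0 = 408.

408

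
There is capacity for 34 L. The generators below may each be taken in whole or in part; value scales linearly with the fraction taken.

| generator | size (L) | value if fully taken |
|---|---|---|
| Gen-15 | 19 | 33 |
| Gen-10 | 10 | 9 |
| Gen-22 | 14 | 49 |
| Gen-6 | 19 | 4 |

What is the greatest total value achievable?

Sort by value density: Gen-22 49/14≈3.5, Gen-15 33/19≈1.74, Gen-10 9/10≈0.9, Gen-6 4/19≈0.211.
Gen-22: take in full, 14 L for value 49 → 20 left.
All 19 L of Gen-15 fit (value 33) → 1 remain.
Fill the last 1 L with part of Gen-10: 1/10 of it earns 0.9.
Total value = 82.9.

82.9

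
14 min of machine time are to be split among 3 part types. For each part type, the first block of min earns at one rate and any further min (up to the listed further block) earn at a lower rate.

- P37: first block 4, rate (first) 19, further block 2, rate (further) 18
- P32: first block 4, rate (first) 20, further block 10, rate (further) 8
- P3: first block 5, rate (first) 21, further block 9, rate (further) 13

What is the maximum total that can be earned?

279

Rank every tier by rate: P3/tier1 21 > P32/tier1 20 > P37/tier1 19 > P37/tier2 18 > P3/tier2 13 > P32/tier2 8.
P3/tier1 (21): +5 → 9 left.
P32 tier1 at 20: fill all 4 → 5 left.
P37 tier1 at 19: fill all 4 → 1 left.
P37/tier2: +1 of 2 at 18; pool empty.
Total = 21×5 + 20×4 + 19×4 + 18×1 = 279.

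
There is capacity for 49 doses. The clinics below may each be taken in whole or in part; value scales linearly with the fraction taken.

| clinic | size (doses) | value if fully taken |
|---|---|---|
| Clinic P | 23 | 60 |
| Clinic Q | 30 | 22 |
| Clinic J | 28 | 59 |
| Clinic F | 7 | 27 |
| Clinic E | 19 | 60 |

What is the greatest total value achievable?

147

Rank by value-to-size ratio: Clinic F 27/7≈3.86, Clinic E 60/19≈3.16, Clinic P 60/23≈2.61, Clinic J 59/28≈2.11, Clinic Q 22/30≈0.733.
All 7 doses of Clinic F fit (value 27) — 42 remain.
All 19 doses of Clinic E fit (value 60) — 23 remain.
Clinic P: take in full, 23 doses for value 60 — 0 left.
Total value = 147.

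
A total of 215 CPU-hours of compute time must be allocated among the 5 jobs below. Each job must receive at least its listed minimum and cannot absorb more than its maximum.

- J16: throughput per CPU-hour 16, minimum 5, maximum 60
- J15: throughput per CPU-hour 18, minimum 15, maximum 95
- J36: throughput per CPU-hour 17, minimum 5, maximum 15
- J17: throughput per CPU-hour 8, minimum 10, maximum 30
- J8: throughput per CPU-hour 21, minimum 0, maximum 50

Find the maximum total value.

3815

Meeting every minimum uses 5+15+5+10+0 = 35 CPU-hours, leaving 180.
Highest throughput per CPU-hour first: J8 21 > J15 18 > J36 17 > J16 16 > J17 8.
J8: +50 to 50 (cap) — 130 left.
J15: +80 to 95 (cap) — 50 left.
Give J36 10 more to hit its cap of 15 — 40 left.
Only 40 left; J16 takes them to reach 45.
Total = 16×45 + 18×95 + 17×15 + 8×10 + 21×50 = 3815.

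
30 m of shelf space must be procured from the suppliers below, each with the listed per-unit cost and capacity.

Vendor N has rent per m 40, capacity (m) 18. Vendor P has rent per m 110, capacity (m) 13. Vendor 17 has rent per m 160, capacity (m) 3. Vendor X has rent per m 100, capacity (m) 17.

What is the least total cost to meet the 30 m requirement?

1920

Cheapest first:
Vendor N at 40: take all 18 m ; 12 still needed.
Take 12 from Vendor X at 100 to finish.
Vendor P, Vendor 17: unused.
Cost = 18×40 + 12×100 = 1920.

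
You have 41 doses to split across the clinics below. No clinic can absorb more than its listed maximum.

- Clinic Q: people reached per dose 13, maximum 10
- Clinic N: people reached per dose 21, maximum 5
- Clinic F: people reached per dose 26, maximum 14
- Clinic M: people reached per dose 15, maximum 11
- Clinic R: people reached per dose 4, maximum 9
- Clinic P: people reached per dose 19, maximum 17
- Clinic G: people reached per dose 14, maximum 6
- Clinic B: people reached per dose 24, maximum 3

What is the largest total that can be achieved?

894

Rank by people reached per dose: Clinic F 26 > Clinic B 24 > Clinic N 21 > Clinic P 19 > Clinic M 15 > Clinic G 14 > Clinic Q 13 > Clinic R 4.
Give Clinic F 14 to hit its cap of 14 → 27 left.
Give Clinic B 3 to hit its cap of 3 → 24 left.
Clinic N takes 5 to reach its cap of 5 → 19 left.
Clinic P: +17 to 17 (cap) → 2 left.
Clinic M has room for 11 but only 2 remain, so it gets 2.
Total = 21×5 + 26×14 + 15×2 + 19×17 + 24×3 = 894.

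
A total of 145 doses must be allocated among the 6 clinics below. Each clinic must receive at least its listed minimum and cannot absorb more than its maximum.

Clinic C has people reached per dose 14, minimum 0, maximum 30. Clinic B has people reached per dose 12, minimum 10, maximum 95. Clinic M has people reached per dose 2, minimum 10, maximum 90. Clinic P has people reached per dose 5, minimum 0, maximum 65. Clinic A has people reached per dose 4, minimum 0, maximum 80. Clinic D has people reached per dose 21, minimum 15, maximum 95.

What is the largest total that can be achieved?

2555

Meeting every minimum uses 0+10+10+0+0+15 = 35 doses, leaving 110.
Highest people reached per dose first: Clinic D 21 > Clinic C 14 > Clinic B 12 > Clinic P 5 > Clinic A 4 > Clinic M 2.
Give Clinic D 80 more to hit its cap of 95 ; 30 left.
Clinic C: +30 to 30 (cap) ; 0 left.
Total = 14×30 + 12×10 + 2×10 + 21×95 = 2555.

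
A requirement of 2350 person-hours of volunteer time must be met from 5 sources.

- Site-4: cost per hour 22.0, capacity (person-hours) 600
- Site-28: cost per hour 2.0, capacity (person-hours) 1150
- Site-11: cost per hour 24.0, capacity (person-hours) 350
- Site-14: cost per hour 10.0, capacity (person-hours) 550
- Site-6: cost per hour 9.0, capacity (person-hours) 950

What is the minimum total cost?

13350

Fill from the cheapest source first.
Site-28 at 2.0: take all 1150 person-hours ; 1200 still needed.
Site-6 (9.0): use full 950 ; 250 person-hours to go.
Site-14 at 10.0: take 250 of its 550 ; requirement met.
Site-4, Site-11: unused.
Cost = 1150×2.0 + 950×9.0 + 250×10.0 = 13350.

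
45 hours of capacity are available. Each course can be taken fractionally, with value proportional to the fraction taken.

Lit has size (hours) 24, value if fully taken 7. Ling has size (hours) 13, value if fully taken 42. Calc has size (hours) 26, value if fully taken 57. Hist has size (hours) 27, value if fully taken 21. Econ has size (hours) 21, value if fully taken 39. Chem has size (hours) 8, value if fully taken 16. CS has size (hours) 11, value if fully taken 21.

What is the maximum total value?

Rank by value-to-size ratio: Ling 42/13≈3.23, Calc 57/26≈2.19, Chem 16/8≈2, CS 21/11≈1.91, Econ 39/21≈1.86, Hist 21/27≈0.778, Lit 7/24≈0.292.
Take all of Ling (13 hours, value 42) → 32 hours left.
Take all of Calc (26 hours, value 57) → 6 hours left.
Fill the last 6 hours with part of Chem: 6/8 of it earns 12.
Total value = 111.

111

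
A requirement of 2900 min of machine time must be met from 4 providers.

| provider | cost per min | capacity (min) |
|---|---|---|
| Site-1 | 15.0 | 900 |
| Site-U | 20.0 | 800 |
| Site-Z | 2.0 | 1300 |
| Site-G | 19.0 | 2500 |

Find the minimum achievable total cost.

Cheapest first:
Site-Z (2.0): use full 1300 → 1600 min to go.
Site-1 at 15.0: take all 900 min → 700 still needed.
Site-G (19.0): take the remaining 700 → done.
Site-U: unused.
Cost = 1300×2.0 + 900×15.0 + 700×19.0 = 29400.

29400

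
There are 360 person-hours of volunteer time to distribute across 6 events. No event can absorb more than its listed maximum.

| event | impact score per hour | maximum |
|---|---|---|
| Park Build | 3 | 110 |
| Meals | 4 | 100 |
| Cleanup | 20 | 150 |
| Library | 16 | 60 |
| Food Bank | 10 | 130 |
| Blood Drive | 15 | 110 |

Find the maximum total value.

Highest impact score per hour first: Cleanup 20 > Library 16 > Blood Drive 15 > Food Bank 10 > Meals 4 > Park Build 3.
Cleanup takes 150 to reach its cap of 150 — 210 left.
Library takes 60 to reach its cap of 60 — 150 left.
Give Blood Drive 110 to hit its cap of 110 — 40 left.
Food Bank has room for 130 but only 40 remain, so it gets 40.
Total = 20×150 + 16×60 + 10×40 + 15×110 = 6010.

6010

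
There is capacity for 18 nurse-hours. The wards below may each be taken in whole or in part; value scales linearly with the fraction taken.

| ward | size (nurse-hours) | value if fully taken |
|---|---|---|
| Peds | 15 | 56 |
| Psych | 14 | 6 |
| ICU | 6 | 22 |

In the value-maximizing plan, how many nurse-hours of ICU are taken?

3

Rank by value-to-size ratio: Peds 56/15≈3.73, ICU 22/6≈3.67, Psych 6/14≈0.429.
All 15 nurse-hours of Peds fit (value 56) → 3 remain.
3 nurse-hours left: a 3/6 share of ICU gives 22×3/6 = 11.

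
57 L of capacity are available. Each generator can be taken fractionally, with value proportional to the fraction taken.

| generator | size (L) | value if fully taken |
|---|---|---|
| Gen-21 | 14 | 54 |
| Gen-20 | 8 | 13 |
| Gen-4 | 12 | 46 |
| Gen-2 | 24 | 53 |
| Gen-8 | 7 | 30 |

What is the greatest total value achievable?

183

Rank by value-to-size ratio: Gen-8 30/7≈4.29, Gen-21 54/14≈3.86, Gen-4 46/12≈3.83, Gen-2 53/24≈2.21, Gen-20 13/8≈1.62.
Gen-8: take in full, 7 L for value 30 ; 50 left.
Gen-21: take in full, 14 L for value 54 ; 36 left.
Take all of Gen-4 (12 L, value 46) ; 24 L left.
Take all of Gen-2 (24 L, value 53) ; 0 L left.
Total value = 183.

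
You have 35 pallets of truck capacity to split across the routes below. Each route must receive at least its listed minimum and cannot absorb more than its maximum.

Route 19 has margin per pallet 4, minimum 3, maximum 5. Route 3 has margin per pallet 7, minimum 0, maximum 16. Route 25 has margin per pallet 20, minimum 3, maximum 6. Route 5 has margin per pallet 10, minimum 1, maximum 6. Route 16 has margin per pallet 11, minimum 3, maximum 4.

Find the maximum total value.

348

Meeting every minimum uses 3+0+3+1+3 = 10 pallets, leaving 25.
Order the routes by margin per pallet: Route 25 20 > Route 16 11 > Route 5 10 > Route 3 7 > Route 19 4.
Route 25 takes 3 more to reach its cap of 6 → 22 left.
Give Route 16 1 more to hit its cap of 4 → 21 left.
Route 5 takes 5 more to reach its cap of 6 → 16 left.
Route 3: +16 to 16 (cap) → 0 left.
Total = 4×3 + 7×16 + 20×6 + 10×6 + 11×4 = 348.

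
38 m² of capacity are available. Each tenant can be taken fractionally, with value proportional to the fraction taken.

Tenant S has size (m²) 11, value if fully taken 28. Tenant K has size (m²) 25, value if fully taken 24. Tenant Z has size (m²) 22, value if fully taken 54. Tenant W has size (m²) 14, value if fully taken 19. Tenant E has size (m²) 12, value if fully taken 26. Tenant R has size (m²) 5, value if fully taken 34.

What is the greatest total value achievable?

Best value per unit of size first: Tenant R 34/5≈6.8, Tenant S 28/11≈2.55, Tenant Z 54/22≈2.45, Tenant E 26/12≈2.17, Tenant W 19/14≈1.36, Tenant K 24/25≈0.96.
Take all of Tenant R (5 m², value 34) — 33 m² left.
All 11 m² of Tenant S fit (value 28) — 22 remain.
All 22 m² of Tenant Z fit (value 54) — 0 remain.
Total value = 116.

116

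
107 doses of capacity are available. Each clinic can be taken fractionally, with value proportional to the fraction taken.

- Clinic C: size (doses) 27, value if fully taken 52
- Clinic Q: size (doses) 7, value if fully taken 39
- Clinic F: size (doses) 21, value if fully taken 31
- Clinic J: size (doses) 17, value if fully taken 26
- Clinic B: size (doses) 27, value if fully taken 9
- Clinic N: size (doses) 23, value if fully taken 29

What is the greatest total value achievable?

Best value per unit of size first: Clinic Q 39/7≈5.57, Clinic C 52/27≈1.93, Clinic J 26/17≈1.53, Clinic F 31/21≈1.48, Clinic N 29/23≈1.26, Clinic B 9/27≈0.333.
Clinic Q: take in full, 7 doses for value 39 → 100 left.
Clinic C: take in full, 27 doses for value 52 → 73 left.
All 17 doses of Clinic J fit (value 26) → 56 remain.
Clinic F: take in full, 21 doses for value 31 → 35 left.
All 23 doses of Clinic N fit (value 29) → 12 remain.
Fill the last 12 doses with part of Clinic B: 12/27 of it earns 4.
Total value = 181.

181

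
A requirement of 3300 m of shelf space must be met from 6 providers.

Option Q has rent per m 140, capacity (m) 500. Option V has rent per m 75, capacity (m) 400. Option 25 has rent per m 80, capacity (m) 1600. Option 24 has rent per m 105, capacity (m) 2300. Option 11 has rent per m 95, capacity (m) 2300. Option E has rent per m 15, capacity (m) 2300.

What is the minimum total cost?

Fill from the cheapest provider first.
Option E (15): use full 2300 → 1000 m to go.
Option V at 75: take all 400 m → 600 still needed.
Take 600 from Option 25 at 80 to finish.
Option 11, Option 24, Option Q: unused.
Cost = 2300×15 + 400×75 + 600×80 = 112500.

112500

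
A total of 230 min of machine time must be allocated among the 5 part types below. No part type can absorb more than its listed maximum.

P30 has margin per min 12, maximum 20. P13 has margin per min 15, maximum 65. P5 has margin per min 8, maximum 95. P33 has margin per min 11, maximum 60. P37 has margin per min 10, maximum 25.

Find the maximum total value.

Highest margin per min first: P13 15 > P30 12 > P33 11 > P37 10 > P5 8.
Give P13 65 to hit its cap of 65 — 165 left.
Give P30 20 to hit its cap of 20 — 145 left.
P33: +60 to 60 (cap) — 85 left.
P37 takes 25 to reach its cap of 25 — 60 left.
P5 has room for 95 but only 60 remain, so it gets 60.
Total = 12×20 + 15×65 + 8×60 + 11×60 + 10×25 = 2605.

2605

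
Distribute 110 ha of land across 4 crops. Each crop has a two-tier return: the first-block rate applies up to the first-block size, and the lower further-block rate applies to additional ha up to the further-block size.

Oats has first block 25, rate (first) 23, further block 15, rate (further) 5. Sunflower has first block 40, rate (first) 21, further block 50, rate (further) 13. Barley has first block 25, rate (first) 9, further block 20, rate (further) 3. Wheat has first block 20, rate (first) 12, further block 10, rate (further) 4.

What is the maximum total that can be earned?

Rank every tier by rate: Oats/T1 23 > Sunflower/T1 21 > Sunflower/T2 13 > Wheat/T1 12 > Barley/T1 9 > Oats/T2 5 > Wheat/T2 4 > Barley/T2 3.
Fill Oats T1 block (25 at 23) ; 85 left.
Sunflower/T1 (21): +40 ; 45 left.
Sunflower/T2: +45 of 50 at 13; pool empty.
Total = 23×25 + 21×40 + 13×45 = 2000.

2000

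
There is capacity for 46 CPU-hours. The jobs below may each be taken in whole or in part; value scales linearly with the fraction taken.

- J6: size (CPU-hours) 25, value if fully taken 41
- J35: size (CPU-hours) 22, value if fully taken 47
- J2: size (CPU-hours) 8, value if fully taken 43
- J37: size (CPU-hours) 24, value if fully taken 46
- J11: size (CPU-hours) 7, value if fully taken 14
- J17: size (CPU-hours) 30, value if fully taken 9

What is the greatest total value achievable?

121.25

Best value per unit of size first: J2 43/8≈5.38, J35 47/22≈2.14, J11 14/7≈2, J37 46/24≈1.92, J6 41/25≈1.64, J17 9/30≈0.3.
All 8 CPU-hours of J2 fit (value 43) — 38 remain.
Take all of J35 (22 CPU-hours, value 47) — 16 CPU-hours left.
All 7 CPU-hours of J11 fit (value 14) — 9 remain.
9 CPU-hours left: a 9/24 share of J37 gives 46×9/24 = 17.25.
Total value = 121.25.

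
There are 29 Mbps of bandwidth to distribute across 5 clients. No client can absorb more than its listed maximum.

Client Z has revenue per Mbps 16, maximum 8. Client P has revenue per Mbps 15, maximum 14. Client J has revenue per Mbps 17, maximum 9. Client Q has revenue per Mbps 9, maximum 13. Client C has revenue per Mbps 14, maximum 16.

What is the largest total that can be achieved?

461

Highest revenue per Mbps first: Client J 17 > Client Z 16 > Client P 15 > Client C 14 > Client Q 9.
Client J takes 9 to reach its cap of 9 → 20 left.
Client Z takes 8 to reach its cap of 8 → 12 left.
Client P has room for 14 but only 12 remain, so it gets 12.
Total = 16×8 + 15×12 + 17×9 = 461.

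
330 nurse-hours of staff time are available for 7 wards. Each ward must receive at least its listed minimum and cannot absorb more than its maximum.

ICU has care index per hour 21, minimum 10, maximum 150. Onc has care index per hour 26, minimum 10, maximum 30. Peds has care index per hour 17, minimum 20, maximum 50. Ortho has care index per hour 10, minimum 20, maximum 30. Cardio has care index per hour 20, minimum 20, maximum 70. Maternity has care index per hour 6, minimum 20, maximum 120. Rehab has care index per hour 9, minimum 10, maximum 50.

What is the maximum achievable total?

Meeting every minimum uses 10+10+20+20+20+20+10 = 110 nurse-hours, leaving 220.
Highest care index per hour first: Onc 26 > ICU 21 > Cardio 20 > Peds 17 > Ortho 10 > Rehab 9 > Maternity 6.
Give Onc 20 more to hit its cap of 30 — 200 left.
ICU: +140 to 150 (cap) — 60 left.
Give Cardio 50 more to hit its cap of 70 — 10 left.
Peds: +10 (room for 30) → 30. Pool exhausted.
Total = 21×150 + 26×30 + 17×30 + 10×20 + 20×70 + 6×20 + 9×10 = 6250.

6250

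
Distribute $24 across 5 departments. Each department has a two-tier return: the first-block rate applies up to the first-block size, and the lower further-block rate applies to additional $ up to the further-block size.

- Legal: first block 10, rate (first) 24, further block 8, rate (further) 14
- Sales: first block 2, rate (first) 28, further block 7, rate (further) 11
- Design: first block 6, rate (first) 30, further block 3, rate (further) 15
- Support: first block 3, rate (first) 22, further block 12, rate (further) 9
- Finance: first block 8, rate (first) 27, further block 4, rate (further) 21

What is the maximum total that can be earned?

Rank every tier by rate: Design/tier1 30 > Sales/tier1 28 > Finance/tier1 27 > Legal/tier1 24 > Support/tier1 22 > Finance/tier2 21 > Design/tier2 15 > Legal/tier2 14 > Sales/tier2 11 > Support/tier2 9.
Fill Design tier1 block (6 at 30) — 18 left.
Sales/tier1 (28): +2 — 16 left.
Fill Finance tier1 block (8 at 27) — 8 left.
Legal/tier1: +8 of 10 at 24; pool empty.
Total = 30×6 + 28×2 + 27×8 + 24×8 = 644.

644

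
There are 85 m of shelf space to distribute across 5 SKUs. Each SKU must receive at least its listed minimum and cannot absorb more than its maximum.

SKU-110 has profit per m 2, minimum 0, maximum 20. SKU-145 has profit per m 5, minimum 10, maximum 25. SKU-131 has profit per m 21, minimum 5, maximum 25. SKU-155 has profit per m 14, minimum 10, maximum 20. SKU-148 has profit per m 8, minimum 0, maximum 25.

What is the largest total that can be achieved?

Meeting every minimum uses 0+10+5+10+0 = 25 m, leaving 60.
Rank by profit per m: SKU-131 21 > SKU-155 14 > SKU-148 8 > SKU-145 5 > SKU-110 2.
Give SKU-131 20 more to hit its cap of 25 → 40 left.
SKU-155 takes 10 more to reach its cap of 20 → 30 left.
SKU-148: +25 to 25 (cap) → 5 left.
Only 5 left; SKU-145 takes them to reach 15.
Total = 5×15 + 21×25 + 14×20 + 8×25 = 1080.

1080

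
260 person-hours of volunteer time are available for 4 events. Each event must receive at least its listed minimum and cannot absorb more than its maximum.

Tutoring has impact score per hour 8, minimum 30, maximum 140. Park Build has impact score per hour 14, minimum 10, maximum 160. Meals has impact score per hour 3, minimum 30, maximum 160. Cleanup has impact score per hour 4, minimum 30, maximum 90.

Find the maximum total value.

Meeting every minimum uses 30+10+30+30 = 100 person-hours, leaving 160.
Rank by impact score per hour: Park Build 14 > Tutoring 8 > Cleanup 4 > Meals 3.
Park Build: +150 to 160 (cap) — 10 left.
Tutoring: +10 (room for 110) → 40. Pool exhausted.
Total = 8×40 + 14×160 + 3×30 + 4×30 = 2770.

2770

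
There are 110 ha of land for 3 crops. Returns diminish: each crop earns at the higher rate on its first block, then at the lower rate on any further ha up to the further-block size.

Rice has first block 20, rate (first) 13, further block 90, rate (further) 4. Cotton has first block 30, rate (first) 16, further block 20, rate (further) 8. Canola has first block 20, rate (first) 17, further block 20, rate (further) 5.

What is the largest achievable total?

Order all 6 blocks by rate: Canola/first 17 > Cotton/first 16 > Rice/first 13 > Cotton/second 8 > Canola/second 5 > Rice/second 4.
Fill Canola first block (20 at 17) — 90 left.
Cotton first at 16: fill all 30 — 60 left.
Rice/first (13): +20 — 40 left.
Fill Cotton second block (20 at 8) — 20 left.
Fill Canola second block (20 at 5) — 0 left.
Total = 17×20 + 16×30 + 13×20 + 8×20 + 5×20 = 1340.

1340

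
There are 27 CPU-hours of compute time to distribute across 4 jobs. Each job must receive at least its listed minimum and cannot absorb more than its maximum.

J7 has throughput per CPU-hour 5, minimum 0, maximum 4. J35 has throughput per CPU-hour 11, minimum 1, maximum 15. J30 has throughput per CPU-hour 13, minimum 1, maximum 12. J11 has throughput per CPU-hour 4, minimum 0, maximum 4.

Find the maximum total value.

321

Meeting every minimum uses 0+1+1+0 = 2 CPU-hours, leaving 25.
Highest throughput per CPU-hour first: J30 13 > J35 11 > J7 5 > J11 4.
J30: +11 to 12 (cap) — 14 left.
Give J35 14 more to hit its cap of 15 — 0 left.
Total = 11×15 + 13×12 = 321.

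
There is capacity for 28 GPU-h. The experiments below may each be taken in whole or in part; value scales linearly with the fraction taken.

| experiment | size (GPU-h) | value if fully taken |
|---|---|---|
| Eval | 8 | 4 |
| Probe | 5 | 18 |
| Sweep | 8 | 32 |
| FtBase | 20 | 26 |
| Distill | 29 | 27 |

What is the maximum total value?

69.5

Rank by value-to-size ratio: Sweep 32/8≈4, Probe 18/5≈3.6, FtBase 26/20≈1.3, Distill 27/29≈0.931, Eval 4/8≈0.5.
All 8 GPU-h of Sweep fit (value 32) → 20 remain.
Take all of Probe (5 GPU-h, value 18) → 15 GPU-h left.
Only 15 GPU-h remain; take 15/20 of FtBase for value 26×15/20 = 19.5.
Total value = 69.5.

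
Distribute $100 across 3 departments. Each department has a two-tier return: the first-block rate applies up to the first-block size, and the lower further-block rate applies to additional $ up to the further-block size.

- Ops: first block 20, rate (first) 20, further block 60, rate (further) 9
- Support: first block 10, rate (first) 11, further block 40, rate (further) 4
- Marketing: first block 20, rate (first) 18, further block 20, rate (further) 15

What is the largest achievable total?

Rank every tier by rate: Ops/tier1 20 > Marketing/tier1 18 > Marketing/tier2 15 > Support/tier1 11 > Ops/tier2 9 > Support/tier2 4.
Ops/tier1 (20): +20 — 80 left.
Fill Marketing tier1 block (20 at 18) — 60 left.
Marketing tier2 at 15: fill all 20 — 40 left.
Support/tier1 (11): +10 — 30 left.
30 remain; put them into Ops tier2 at 9.
Total = 20×20 + 18×20 + 15×20 + 11×10 + 9×30 = 1440.

1440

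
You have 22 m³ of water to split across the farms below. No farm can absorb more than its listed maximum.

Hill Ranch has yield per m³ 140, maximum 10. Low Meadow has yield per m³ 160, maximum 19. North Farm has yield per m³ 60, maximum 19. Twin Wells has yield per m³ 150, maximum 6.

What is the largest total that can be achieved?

3490

Rank by yield per m³: Low Meadow 160 > Twin Wells 150 > Hill Ranch 140 > North Farm 60.
Low Meadow takes 19 to reach its cap of 19 — 3 left.
Twin Wells: +3 (room for 6) → 3. Pool exhausted.
Total = 160×19 + 150×3 = 3490.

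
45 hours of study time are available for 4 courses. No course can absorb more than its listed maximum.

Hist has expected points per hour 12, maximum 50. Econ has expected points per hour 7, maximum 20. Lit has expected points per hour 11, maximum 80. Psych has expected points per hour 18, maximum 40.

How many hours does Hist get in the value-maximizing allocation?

5

Order the courses by expected points per hour: Psych 18 > Hist 12 > Lit 11 > Econ 7.
Psych takes 40 to reach its cap of 40 ; 5 left.
Hist: +5 (room for 50) → 5. Pool exhausted.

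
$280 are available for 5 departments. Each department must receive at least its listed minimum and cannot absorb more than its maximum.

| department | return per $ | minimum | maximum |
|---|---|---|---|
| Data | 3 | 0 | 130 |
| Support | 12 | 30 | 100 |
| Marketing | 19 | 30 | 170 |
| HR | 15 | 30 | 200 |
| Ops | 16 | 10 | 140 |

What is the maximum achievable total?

Meeting every minimum uses 0+30+30+30+10 = 100 $, leaving 180.
Order the departments by return per $: Marketing 19 > Ops 16 > HR 15 > Support 12 > Data 3.
Give Marketing 140 more to hit its cap of 170 — 40 left.
Ops: +40 (room for 130) → 50. Pool exhausted.
Total = 12×30 + 19×170 + 15×30 + 16×50 = 4840.

4840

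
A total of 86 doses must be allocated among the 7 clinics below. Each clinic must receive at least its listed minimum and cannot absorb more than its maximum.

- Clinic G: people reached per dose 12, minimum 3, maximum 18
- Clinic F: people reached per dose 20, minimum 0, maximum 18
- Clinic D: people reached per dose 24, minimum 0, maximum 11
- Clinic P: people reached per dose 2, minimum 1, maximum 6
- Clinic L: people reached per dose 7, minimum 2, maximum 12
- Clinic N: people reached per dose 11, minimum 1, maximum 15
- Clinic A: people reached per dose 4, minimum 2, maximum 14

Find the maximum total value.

Meeting every minimum uses 3+0+0+1+2+1+2 = 9 doses, leaving 77.
Order the clinics by people reached per dose: Clinic D 24 > Clinic F 20 > Clinic G 12 > Clinic N 11 > Clinic L 7 > Clinic A 4 > Clinic P 2.
Clinic D takes 11 more to reach its cap of 11 → 66 left.
Clinic F takes 18 more to reach its cap of 18 → 48 left.
Clinic G: +15 to 18 (cap) → 33 left.
Give Clinic N 14 more to hit its cap of 15 → 19 left.
Give Clinic L 10 more to hit its cap of 12 → 9 left.
Clinic A: +9 (room for 12) → 11. Pool exhausted.
Total = 12×18 + 20×18 + 24×11 + 2×1 + 7×12 + 11×15 + 4×11 = 1135.

1135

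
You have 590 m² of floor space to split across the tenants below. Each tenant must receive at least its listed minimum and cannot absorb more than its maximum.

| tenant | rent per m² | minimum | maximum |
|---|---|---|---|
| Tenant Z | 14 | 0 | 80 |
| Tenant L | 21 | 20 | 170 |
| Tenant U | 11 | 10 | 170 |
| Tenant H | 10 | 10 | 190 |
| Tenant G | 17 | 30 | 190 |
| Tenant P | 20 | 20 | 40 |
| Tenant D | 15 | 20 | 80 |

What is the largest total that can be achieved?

Meeting every minimum uses 0+20+10+10+30+20+20 = 110 m², leaving 480.
Rank by rent per m²: Tenant L 21 > Tenant P 20 > Tenant G 17 > Tenant D 15 > Tenant Z 14 > Tenant U 11 > Tenant H 10.
Tenant L: +150 to 170 (cap) — 330 left.
Tenant P: +20 to 40 (cap) — 310 left.
Tenant G takes 160 more to reach its cap of 190 — 150 left.
Tenant D takes 60 more to reach its cap of 80 — 90 left.
Give Tenant Z 80 more to hit its cap of 80 — 10 left.
Only 10 left; Tenant U takes them to reach 20.
Total = 14×80 + 21×170 + 11×20 + 10×10 + 17×190 + 20×40 + 15×80 = 10240.

10240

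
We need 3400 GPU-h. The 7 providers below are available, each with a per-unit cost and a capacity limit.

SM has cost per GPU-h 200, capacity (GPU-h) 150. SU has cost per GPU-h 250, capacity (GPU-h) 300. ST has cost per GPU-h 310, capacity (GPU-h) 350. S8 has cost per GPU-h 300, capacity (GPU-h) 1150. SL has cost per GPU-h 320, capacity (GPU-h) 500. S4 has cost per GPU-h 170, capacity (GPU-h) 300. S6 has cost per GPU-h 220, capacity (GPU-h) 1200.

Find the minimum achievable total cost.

Cheapest first:
S4 (170): use full 300 ; 3100 GPU-h to go.
SM (200): use full 150 ; 2950 GPU-h to go.
S6 (220): use full 1200 ; 1750 GPU-h to go.
Take 300 from SU at 250 ; need 1450 more.
Take 1150 from S8 at 300 ; need 300 more.
ST (310): take the remaining 300 ; done.
SL: unused.
Cost = 300×170 + 150×200 + 1200×220 + 300×250 + 1150×300 + 300×310 = 858000.

858000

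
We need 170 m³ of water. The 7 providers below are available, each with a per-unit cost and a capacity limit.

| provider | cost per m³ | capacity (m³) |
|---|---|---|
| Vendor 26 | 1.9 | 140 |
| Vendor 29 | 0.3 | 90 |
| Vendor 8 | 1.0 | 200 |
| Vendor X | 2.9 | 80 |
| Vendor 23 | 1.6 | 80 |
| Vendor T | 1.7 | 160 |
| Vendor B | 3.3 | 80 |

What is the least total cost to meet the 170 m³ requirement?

107

Cheapest first:
Take 90 from Vendor 29 at 0.3 ; need 80 more.
Take 80 from Vendor 8 at 1.0 to finish.
Vendor 23, Vendor T, Vendor 26, Vendor X, Vendor B: unused.
Cost = 90×0.3 + 80×1.0 = 107.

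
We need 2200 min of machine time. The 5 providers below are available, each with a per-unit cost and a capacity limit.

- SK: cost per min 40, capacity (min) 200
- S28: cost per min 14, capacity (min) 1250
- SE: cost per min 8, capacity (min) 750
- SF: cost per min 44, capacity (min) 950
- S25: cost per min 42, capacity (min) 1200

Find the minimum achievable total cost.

Cheapest first:
Take 750 from SE at 8 — need 1450 more.
S28 at 14: take all 1250 min — 200 still needed.
Take 200 from SK at 40 — need 0 more.
S25, SF: unused.
Cost = 750×8 + 1250×14 + 200×40 = 31500.

31500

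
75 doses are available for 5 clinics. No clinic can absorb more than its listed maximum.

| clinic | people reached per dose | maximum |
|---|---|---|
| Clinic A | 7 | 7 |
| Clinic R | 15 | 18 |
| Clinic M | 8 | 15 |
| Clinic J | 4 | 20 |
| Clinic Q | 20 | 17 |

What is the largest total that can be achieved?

Highest people reached per dose first: Clinic Q 20 > Clinic R 15 > Clinic M 8 > Clinic A 7 > Clinic J 4.
Clinic Q takes 17 to reach its cap of 17 → 58 left.
Clinic R: +18 to 18 (cap) → 40 left.
Give Clinic M 15 to hit its cap of 15 → 25 left.
Clinic A: +7 to 7 (cap) → 18 left.
Clinic J: +18 (room for 20) → 18. Pool exhausted.
Total = 7×7 + 15×18 + 8×15 + 4×18 + 20×17 = 851.

851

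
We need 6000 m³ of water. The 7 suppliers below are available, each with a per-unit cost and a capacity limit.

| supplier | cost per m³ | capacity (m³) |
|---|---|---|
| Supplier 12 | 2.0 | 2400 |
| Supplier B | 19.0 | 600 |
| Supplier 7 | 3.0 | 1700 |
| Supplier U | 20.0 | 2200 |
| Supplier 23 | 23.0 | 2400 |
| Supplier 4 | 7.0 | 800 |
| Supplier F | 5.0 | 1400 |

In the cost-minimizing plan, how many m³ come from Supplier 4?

500

Use suppliers in increasing cost order.
Take 2400 from Supplier 12 at 2.0 — need 3600 more.
Supplier 7 at 3.0: take all 1700 m³ — 1900 still needed.
Supplier F (5.0): use full 1400 — 500 m³ to go.
Supplier 4 (7.0): take the remaining 500 — done.
Supplier B, Supplier U, Supplier 23: unused.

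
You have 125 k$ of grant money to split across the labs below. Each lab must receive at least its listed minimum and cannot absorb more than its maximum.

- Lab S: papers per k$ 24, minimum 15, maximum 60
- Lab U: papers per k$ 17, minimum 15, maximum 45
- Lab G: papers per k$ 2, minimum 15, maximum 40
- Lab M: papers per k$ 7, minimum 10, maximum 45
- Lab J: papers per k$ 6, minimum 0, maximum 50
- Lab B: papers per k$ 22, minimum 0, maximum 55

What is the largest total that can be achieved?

Meeting every minimum uses 15+15+15+10+0+0 = 55 k$, leaving 70.
Rank by papers per k$: Lab S 24 > Lab B 22 > Lab U 17 > Lab M 7 > Lab J 6 > Lab G 2.
Lab S takes 45 more to reach its cap of 60 — 25 left.
Lab B has room for 55 more but only 25 remain, so it gets 25.
Total = 24×60 + 17×15 + 2×15 + 7×10 + 22×25 = 2345.

2345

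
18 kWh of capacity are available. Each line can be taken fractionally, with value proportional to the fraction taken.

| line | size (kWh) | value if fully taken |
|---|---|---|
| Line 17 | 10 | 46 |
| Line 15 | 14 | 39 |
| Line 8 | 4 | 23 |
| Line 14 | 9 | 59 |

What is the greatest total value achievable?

Best value per unit of size first: Line 14 59/9≈6.56, Line 8 23/4≈5.75, Line 17 46/10≈4.6, Line 15 39/14≈2.79.
Line 14: take in full, 9 kWh for value 59 ; 9 left.
Line 8: take in full, 4 kWh for value 23 ; 5 left.
Fill the last 5 kWh with part of Line 17: 5/10 of it earns 23.
Total value = 105.

105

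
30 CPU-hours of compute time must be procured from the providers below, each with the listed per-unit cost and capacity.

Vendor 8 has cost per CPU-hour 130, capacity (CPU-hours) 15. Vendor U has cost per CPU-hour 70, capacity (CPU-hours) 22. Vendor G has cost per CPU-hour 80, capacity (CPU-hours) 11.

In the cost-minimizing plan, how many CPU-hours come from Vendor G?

Use providers in increasing cost order.
Take 22 from Vendor U at 70 ; need 8 more.
Vendor G at 80: take 8 of its 11 ; requirement met.
Vendor 8: unused.

8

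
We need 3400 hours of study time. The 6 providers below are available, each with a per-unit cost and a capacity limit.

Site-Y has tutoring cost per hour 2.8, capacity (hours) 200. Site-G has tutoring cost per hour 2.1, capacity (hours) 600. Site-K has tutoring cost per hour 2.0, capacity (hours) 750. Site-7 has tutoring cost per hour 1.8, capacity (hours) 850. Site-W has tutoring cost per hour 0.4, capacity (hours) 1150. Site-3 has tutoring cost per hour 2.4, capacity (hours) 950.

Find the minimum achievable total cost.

Cheapest first:
Take 1150 from Site-W at 0.4 ; need 2250 more.
Take 850 from Site-7 at 1.8 ; need 1400 more.
Take 750 from Site-K at 2.0 ; need 650 more.
Site-G (2.1): use full 600 ; 50 hours to go.
Site-3 (2.4): take the remaining 50 ; done.
Site-Y: unused.
Cost = 1150×0.4 + 850×1.8 + 750×2.0 + 600×2.1 + 50×2.4 = 4870.

4870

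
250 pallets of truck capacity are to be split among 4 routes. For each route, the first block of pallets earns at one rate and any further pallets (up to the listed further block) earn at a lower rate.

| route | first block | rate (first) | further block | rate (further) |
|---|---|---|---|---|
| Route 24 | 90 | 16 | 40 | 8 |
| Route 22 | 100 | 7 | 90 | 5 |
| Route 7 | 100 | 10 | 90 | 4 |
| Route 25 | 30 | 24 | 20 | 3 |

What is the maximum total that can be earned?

Rank every tier by rate: Route 25/first 24 > Route 24/first 16 > Route 7/first 10 > Route 24/second 8 > Route 22/first 7 > Route 22/second 5 > Route 7/second 4 > Route 25/second 3.
Route 25 first at 24: fill all 30 ; 220 left.
Route 24 first at 16: fill all 90 ; 130 left.
Route 7 first at 10: fill all 100 ; 30 left.
Route 24 second at 8: only 30 left, fill 30.
Total = 24×30 + 16×90 + 10×100 + 8×30 = 3400.

3400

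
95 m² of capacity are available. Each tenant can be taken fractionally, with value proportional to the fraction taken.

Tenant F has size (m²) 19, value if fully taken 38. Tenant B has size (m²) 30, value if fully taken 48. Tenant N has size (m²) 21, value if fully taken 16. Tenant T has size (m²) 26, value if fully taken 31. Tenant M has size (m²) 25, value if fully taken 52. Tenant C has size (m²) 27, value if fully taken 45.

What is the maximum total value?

173.4

Best value per unit of size first: Tenant M 52/25≈2.08, Tenant F 38/19≈2, Tenant C 45/27≈1.67, Tenant B 48/30≈1.6, Tenant T 31/26≈1.19, Tenant N 16/21≈0.762.
Tenant M: take in full, 25 m² for value 52 ; 70 left.
All 19 m² of Tenant F fit (value 38) ; 51 remain.
All 27 m² of Tenant C fit (value 45) ; 24 remain.
24 m² left: a 24/30 share of Tenant B gives 48×24/30 = 38.4.
Total value = 173.4.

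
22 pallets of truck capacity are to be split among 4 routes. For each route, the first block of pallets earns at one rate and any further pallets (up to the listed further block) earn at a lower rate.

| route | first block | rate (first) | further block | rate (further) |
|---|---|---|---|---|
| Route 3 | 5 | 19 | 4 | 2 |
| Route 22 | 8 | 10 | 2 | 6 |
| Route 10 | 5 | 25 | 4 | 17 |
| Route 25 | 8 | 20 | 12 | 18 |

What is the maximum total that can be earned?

Rank every tier by rate: Route 10/tier1 25 > Route 25/tier1 20 > Route 3/tier1 19 > Route 25/tier2 18 > Route 10/tier2 17 > Route 22/tier1 10 > Route 22/tier2 6 > Route 3/tier2 2.
Route 10 tier1 at 25: fill all 5 ; 17 left.
Route 25/tier1 (20): +8 ; 9 left.
Route 3 tier1 at 19: fill all 5 ; 4 left.
Route 25 tier2 at 18: only 4 left, fill 4.
Total = 25×5 + 20×8 + 19×5 + 18×4 = 452.

452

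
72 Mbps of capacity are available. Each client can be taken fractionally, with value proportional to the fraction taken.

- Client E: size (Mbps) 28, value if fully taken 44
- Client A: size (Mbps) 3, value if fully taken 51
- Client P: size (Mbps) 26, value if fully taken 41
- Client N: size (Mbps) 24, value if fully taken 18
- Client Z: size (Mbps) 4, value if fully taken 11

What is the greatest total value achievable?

155.25

Best value per unit of size first: Client A 51/3≈17, Client Z 11/4≈2.75, Client P 41/26≈1.58, Client E 44/28≈1.57, Client N 18/24≈0.75.
Client A: take in full, 3 Mbps for value 51 — 69 left.
All 4 Mbps of Client Z fit (value 11) — 65 remain.
All 26 Mbps of Client P fit (value 41) — 39 remain.
Client E: take in full, 28 Mbps for value 44 — 11 left.
11 Mbps left: a 11/24 share of Client N gives 18×11/24 = 8.25.
Total value = 155.25.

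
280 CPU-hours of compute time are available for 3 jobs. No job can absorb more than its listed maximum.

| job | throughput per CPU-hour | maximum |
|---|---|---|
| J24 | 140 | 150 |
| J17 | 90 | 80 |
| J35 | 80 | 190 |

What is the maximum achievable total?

32200

Highest throughput per CPU-hour first: J24 140 > J17 90 > J35 80.
Give J24 150 to hit its cap of 150 → 130 left.
Give J17 80 to hit its cap of 80 → 50 left.
J35 has room for 190 but only 50 remain, so it gets 50.
Total = 140×150 + 90×80 + 80×50 = 32200.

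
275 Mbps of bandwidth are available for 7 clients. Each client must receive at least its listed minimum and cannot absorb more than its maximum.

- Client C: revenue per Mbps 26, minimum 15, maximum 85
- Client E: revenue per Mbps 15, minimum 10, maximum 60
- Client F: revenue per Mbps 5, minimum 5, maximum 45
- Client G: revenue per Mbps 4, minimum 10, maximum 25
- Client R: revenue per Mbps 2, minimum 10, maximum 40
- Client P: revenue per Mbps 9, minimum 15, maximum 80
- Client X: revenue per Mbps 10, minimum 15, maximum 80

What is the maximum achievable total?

Meeting every minimum uses 15+10+5+10+10+15+15 = 80 Mbps, leaving 195.
Highest revenue per Mbps first: Client C 26 > Client E 15 > Client X 10 > Client P 9 > Client F 5 > Client G 4 > Client R 2.
Client C takes 70 more to reach its cap of 85 — 125 left.
Client E: +50 to 60 (cap) — 75 left.
Client X takes 65 more to reach its cap of 80 — 10 left.
Client P: +10 (room for 65) → 25. Pool exhausted.
Total = 26×85 + 15×60 + 5×5 + 4×10 + 2×10 + 9×25 + 10×80 = 4220.

4220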